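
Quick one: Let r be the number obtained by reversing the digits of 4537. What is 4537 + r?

11891

Reverse of 4537 is 7354.
4537 + 7354 = 11891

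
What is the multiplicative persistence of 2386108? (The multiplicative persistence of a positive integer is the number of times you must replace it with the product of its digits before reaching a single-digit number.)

1

2386108 → 0 (1 step)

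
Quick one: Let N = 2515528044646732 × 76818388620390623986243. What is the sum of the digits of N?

2515528044646732 × 76818388620390623986243 = 193238810919163994981295805730562907876
Sum of its 39 digits: 193.

193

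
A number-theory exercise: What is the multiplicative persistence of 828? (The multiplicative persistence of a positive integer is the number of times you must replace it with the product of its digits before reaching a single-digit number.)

3

828 → 128 → 16 → 6 (3 steps)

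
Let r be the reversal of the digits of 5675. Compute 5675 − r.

Reverse of 5675 is 5765.
5675 − 5765 = -90

-90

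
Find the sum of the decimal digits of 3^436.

918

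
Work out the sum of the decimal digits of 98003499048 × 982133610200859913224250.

144

98003499048 × 982133610200859913224250 = 96252530332328777594454147485514000
Sum of its 35 digits: 144.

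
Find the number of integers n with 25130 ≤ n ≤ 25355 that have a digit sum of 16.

20

The integers in [25130, 25355] that have a digit sum of 16: 25135, 25144, 25153, 25162, 25171, 25180, …, 25342, 25351.
20 qualify.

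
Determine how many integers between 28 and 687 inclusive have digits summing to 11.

The integers in [28, 687] that have digits summing to 11: 29, 38, 47, 56, 65, 74, …, 641, 650.
57 qualify.

57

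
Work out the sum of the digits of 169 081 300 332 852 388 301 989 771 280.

125

1+6+9+0+8+1+3+0+0+3+3+2+8+5+2+3+8+8+3+0+1+9+8+9+7+7+1+2+8+0 = 125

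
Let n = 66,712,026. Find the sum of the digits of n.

6+6+7+1+2+0+2+6 = 30

30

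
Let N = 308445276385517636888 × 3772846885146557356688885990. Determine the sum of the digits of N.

208

308445276385517636888 × 3772846885146557356688885990 = 1163716800249269199835686225017334287078050399120
Sum of its 49 digits: 208.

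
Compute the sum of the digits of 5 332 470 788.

47

5+3+3+2+4+7+0+7+8+8 = 47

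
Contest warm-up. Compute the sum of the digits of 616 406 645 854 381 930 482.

93

6+1+6+4+0+6+6+4+5+8+5+4+3+8+1+9+3+0+4+8+2 = 93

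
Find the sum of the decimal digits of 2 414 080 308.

2+4+1+4+0+8+0+3+0+8 = 30

30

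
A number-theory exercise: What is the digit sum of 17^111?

17^111 = 38004084319542288500015178816775869169621760833522504808496577842843836736782490374240598346739949911018604604215472684951499401238171633
Sum of its 137 digits: 620.

620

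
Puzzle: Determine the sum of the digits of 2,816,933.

32

2+8+1+6+9+3+3 = 32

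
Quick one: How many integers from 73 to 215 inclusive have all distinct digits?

108

The integers in [73, 215] that have all distinct digits: 73, 74, 75, 76, 78, 79, …, 214, 215.
108 qualify.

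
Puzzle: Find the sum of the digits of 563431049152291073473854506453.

119

5+6+3+4+3+1+0+4+9+1+5+2+2+9+1+0+7+3+4+7+3+8+5+4+5+0+6+4+5+3 = 119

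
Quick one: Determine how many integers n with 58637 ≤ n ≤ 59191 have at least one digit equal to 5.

555

The integers in [58637, 59191] that have at least one digit equal to 5: 58637, 58638, 58639, 58640, 58641, 58642, …, 59190, 59191.
555 qualify.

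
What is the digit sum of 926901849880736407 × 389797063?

926901849880736407 × 389797063 = 361303618772777951725772641
Sum of its 27 digits: 124.

124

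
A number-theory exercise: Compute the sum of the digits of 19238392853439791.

86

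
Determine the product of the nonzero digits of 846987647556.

2438553600

8×4×6×9×8×7×6×4×7×5×5×6 = 2438553600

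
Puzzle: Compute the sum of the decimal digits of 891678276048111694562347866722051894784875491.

226

8+9+1+6+7+8+2+7+6+0+4+8+1+1+1+6+9+4+5+6+2+3+4+7+8+6+6+7+2+2+0+5+1+8+9+4+7+8+4+8+7+5+4+9+1 = 226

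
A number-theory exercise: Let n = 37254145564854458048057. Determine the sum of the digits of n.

3+7+2+5+4+1+4+5+5+6+4+8+5+4+4+5+8+0+4+8+0+5+7 = 104

104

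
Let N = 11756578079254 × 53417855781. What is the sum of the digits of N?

11756578079254 × 53417855781 = 628011192315656160067374
Sum of its 24 digits: 90.

90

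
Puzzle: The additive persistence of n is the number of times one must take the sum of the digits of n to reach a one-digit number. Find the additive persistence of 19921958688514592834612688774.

3

19921958688514592834612688774 → 156 → 12 → 3 (3 steps)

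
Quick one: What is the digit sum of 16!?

63

16! = 20922789888000
Sum of its 14 digits: 63.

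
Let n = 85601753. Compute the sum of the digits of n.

35

8+5+6+0+1+7+5+3 = 35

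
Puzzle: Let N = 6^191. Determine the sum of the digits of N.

702

6^191 = 42353452992829650824650286287537720163714875439236252958561071790130693518599860426338732517904598163787914962574394963983282016099473058364135571456
Sum of its 149 digits: 702.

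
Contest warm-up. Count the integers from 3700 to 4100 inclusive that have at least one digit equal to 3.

319

The integers in [3700, 4100] that have at least one digit equal to 3: 3700, 3701, 3702, 3703, 3704, 3705, …, 4083, 4093.
319 qualify.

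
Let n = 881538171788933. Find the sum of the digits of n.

80

8+8+1+5+3+8+1+7+1+7+8+8+9+3+3 = 80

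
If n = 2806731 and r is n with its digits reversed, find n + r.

4182813

Reverse of 2806731 is 1376082.
2806731 + 1376082 = 4182813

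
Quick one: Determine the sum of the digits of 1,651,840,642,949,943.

1+6+5+1+8+4+0+6+4+2+9+4+9+9+4+3 = 75

75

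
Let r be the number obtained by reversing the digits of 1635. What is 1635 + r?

Reverse of 1635 is 5361.
1635 + 5361 = 6996

6996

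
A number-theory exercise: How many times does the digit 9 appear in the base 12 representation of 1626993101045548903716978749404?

1626993101045548903716978749404 in base 12 is BA16172B8A459163876A5A9A86A4.
The digit 9 appears 2 times.

2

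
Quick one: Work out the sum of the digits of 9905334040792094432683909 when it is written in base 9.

117

9905334040792094432683909 in base 9 is 147154572514567350127576674.
Digit sum: 1+4+7+1+5+4+5+7+2+5+1+4+5+6+7+3+5+0+1+2+7+5+7+6+6+7+4 = 117.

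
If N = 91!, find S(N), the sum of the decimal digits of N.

91! = 135200152767840296255166568759495142147586866476906677791741734597153670771559994765685283954750449427751168336768008192000000000000000000000
Sum of its 141 digits: 594.

594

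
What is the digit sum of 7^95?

7^95 = 192448176927753792547429509674553270117046659064950639670012217016224874137973943
Sum of its 81 digits: 364.

364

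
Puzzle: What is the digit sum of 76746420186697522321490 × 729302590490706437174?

205

76746420186697522321490 × 729302590490706437174 = 55971363053046748991318562746691695315069260
Sum of its 44 digits: 205.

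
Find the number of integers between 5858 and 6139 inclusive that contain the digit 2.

The integers in [5858, 6139] that contain the digit 2: 5862, 5872, 5882, 5892, 5902, 5912, …, 6129, 6132.
55 qualify.

55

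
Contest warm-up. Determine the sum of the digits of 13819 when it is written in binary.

11

13819 in base 2 is 11010111111011.
Digit sum: 1+1+0+1+0+1+1+1+1+1+1+0+1+1 = 11.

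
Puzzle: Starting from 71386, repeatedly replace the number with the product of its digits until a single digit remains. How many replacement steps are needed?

71386 → 1008 → 0 (2 steps)

2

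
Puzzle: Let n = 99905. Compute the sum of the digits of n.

9+9+9+0+5 = 32

32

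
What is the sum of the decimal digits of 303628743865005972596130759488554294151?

3+0+3+6+2+8+7+4+3+8+6+5+0+0+5+9+7+2+5+9+6+1+3+0+7+5+9+4+8+8+5+5+4+2+9+4+1+5+1 = 179

179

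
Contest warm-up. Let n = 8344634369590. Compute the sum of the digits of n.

8+3+4+4+6+3+4+3+6+9+5+9+0 = 64

64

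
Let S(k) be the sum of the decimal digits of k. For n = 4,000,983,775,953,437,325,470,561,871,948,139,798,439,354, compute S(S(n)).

11

First digit sum: 209.
2+0+9 = 11.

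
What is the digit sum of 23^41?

23^41 = 67739389260745218861137988047774370539553852007909099223
Sum of its 56 digits: 272.

272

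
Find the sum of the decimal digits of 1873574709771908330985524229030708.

1+8+7+3+5+7+4+7+0+9+7+7+1+9+0+8+3+3+0+9+8+5+5+2+4+2+2+9+0+3+0+7+0+8 = 153

153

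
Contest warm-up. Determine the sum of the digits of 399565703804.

59

3+9+9+5+6+5+7+0+3+8+0+4 = 59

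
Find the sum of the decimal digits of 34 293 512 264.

3+4+2+9+3+5+1+2+2+6+4 = 41

41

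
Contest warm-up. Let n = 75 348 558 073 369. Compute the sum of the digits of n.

7+5+3+4+8+5+5+8+0+7+3+3+6+9 = 73

73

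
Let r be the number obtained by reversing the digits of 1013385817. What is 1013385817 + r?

8199218918

Reverse of 1013385817 is 7185833101.
1013385817 + 7185833101 = 8199218918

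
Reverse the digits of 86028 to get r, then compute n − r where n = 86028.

Reverse of 86028 is 82068.
86028 − 82068 = 3960

3960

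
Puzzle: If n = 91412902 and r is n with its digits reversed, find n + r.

Reverse of 91412902 is 20921419.
91412902 + 20921419 = 112334321

112334321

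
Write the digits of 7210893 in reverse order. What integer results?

Reversing 7210893 gives 3980127.

3980127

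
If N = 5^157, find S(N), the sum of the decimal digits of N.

5^157 = 54738221262688166832958186847262348878135232104551397334260479839444964167416429745571804232895374298095703125
Sum of its 110 digits: 509.

509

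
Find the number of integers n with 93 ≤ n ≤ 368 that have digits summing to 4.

9

The integers in [93, 368] that have digits summing to 4: 103, 112, 121, 130, 202, 211, 220, 301, 310.
9 qualify.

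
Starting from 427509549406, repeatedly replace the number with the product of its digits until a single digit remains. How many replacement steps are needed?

1

427509549406 → 0 (1 step)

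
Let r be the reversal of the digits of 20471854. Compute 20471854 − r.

Reverse of 20471854 is 45817402.
20471854 − 45817402 = -25345548

-25345548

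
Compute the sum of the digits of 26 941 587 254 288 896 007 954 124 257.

2+6+9+4+1+5+8+7+2+5+4+2+8+8+8+9+6+0+0+7+9+5+4+1+2+4+2+5+7 = 140

140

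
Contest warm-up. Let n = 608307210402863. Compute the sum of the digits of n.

6+0+8+3+0+7+2+1+0+4+0+2+8+6+3 = 50

50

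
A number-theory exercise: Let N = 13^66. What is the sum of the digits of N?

325

13^66 = 33133037516798621392881499511582656606724154320695568102640872889340074409
Sum of its 74 digits: 325.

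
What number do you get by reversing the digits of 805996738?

837699508

Reversing 805996738 gives 837699508.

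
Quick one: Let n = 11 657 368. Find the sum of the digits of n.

37

1+1+6+5+7+3+6+8 = 37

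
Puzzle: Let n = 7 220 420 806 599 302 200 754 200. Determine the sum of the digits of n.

79

7+2+2+0+4+2+0+8+0+6+5+9+9+3+0+2+2+0+0+7+5+4+2+0+0 = 79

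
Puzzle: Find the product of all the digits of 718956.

15120

7×1×8×9×5×6 = 15120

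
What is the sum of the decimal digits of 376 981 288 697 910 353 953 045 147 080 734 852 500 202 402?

185

3+7+6+9+8+1+2+8+8+6+9+7+9+1+0+3+5+3+9+5+3+0+4+5+1+4+7+0+8+0+7+3+4+8+5+2+5+0+0+2+0+2+4+0+2 = 185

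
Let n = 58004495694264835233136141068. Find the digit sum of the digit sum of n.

3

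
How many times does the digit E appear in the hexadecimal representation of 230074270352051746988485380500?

2

230074270352051746988485380500 in base 16 is 2E768F9D36F82C8BC931E0994.
The digit E appears 2 times.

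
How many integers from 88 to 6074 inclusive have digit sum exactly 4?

30

The integers in [88, 6074] that have digit sum exactly 4: 103, 112, 121, 130, 202, 211, …, 3100, 4000.
30 qualify.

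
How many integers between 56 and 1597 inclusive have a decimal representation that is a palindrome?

100

The integers in [56, 1597] that have a decimal representation that is a palindrome: 66, 77, 88, 99, 101, 111, …, 1441, 1551.
100 qualify.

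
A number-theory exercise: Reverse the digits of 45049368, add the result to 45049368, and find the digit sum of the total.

24

Reversal of 45049368 is 86394054; 45049368 + 86394054 = 131443422.
Digit sum of 131443422: 1+3+1+4+4+3+4+2+2 = 24.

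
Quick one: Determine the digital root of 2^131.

The digital root of n equals n mod 9 (or 9 when 9 | n), so we need 2^131 mod 9.
2^131 ≡ 5 (mod 9), so the digital root is 5.

5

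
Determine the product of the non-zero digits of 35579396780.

42865200

3×5×5×7×9×3×9×6×7×8 = 42865200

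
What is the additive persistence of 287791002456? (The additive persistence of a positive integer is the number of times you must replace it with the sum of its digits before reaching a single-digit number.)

2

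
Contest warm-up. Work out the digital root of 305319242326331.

3+0+5+3+1+9+2+4+2+3+2+6+3+3+1 = 47
4+7 = 11
1+1 = 2

2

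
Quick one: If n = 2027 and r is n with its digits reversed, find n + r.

9229

Reverse of 2027 is 7202.
2027 + 7202 = 9229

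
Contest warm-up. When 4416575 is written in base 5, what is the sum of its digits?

15

4416575 in base 5 is 2112312300.
Digit sum: 2+1+1+2+3+1+2+3+0+0 = 15.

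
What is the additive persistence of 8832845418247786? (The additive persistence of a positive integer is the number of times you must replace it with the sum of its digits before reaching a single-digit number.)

3

8832845418247786 → 85 → 13 → 4 (3 steps)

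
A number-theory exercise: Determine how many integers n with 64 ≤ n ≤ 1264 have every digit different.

The integers in [64, 1264] that have every digit different: 64, 65, 67, 68, 69, 70, …, 1263, 1264.
767 qualify.

767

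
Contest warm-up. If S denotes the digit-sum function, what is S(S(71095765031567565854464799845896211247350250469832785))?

15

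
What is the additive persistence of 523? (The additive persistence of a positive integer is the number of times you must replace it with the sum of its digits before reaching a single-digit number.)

523 → 10 → 1 (2 steps)

2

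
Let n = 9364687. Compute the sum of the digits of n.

9+3+6+4+6+8+7 = 43

43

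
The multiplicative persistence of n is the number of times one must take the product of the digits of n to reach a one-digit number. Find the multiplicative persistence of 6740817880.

6740817880 → 0 (1 step)

1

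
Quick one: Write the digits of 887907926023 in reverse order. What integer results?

320629709788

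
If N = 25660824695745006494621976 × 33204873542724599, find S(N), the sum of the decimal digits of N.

165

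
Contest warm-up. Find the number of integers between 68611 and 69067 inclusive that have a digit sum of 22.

The integers in [68611, 69067] that have a digit sum of 22: 68611, 68620, 68701, 68710, 68800, 69007, …, 69052, 69061.
12 qualify.

12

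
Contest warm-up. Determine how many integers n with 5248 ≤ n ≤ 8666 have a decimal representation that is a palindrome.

33

The integers in [5248, 8666] that have a decimal representation that is a palindrome: 5335, 5445, 5555, 5665, 5775, 5885, …, 8448, 8558.
33 qualify.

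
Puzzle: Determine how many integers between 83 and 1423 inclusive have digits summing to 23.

The integers in [83, 1423] that have digits summing to 23: 599, 689, 698, 779, 788, 797, …, 986, 995.
15 qualify.

15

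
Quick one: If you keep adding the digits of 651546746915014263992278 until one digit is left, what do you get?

6+5+1+5+4+6+7+4+6+9+1+5+0+1+4+2+6+3+9+9+2+2+7+8 = 112
1+1+2 = 4

4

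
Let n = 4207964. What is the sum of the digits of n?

4+2+0+7+9+6+4 = 32

32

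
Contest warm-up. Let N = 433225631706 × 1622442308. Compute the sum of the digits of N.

433225631706 × 1622442308 = 702883593789840617448
Sum of its 21 digits: 111.

111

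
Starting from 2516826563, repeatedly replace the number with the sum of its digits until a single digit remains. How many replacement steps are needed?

2516826563 → 44 → 8 (2 steps)

2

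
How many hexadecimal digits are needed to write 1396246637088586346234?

1396246637088586346234 in base 16 is 4BB0D086CCE2F02EFA, which has 18 digits.

18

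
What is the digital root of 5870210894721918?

9

5+8+7+0+2+1+0+8+9+4+7+2+1+9+1+8 = 72
7+2 = 9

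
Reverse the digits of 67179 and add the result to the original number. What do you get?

Reverse of 67179 is 97176.
67179 + 97176 = 164355

164355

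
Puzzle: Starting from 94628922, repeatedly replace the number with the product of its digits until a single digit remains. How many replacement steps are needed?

4

94628922 → 124416 → 192 → 18 → 8 (4 steps)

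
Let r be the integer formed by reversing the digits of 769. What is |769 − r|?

Reverse of 769 is 967.
|769 − 967| = 198

198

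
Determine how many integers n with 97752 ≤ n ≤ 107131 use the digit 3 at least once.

The integers in [97752, 107131] that use the digit 3 at least once: 97753, 97763, 97773, 97783, 97793, 97803, …, 107130, 107131.
3235 qualify.

3235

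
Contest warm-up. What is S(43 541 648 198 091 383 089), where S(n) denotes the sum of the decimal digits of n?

94

4+3+5+4+1+6+4+8+1+9+8+0+9+1+3+8+3+0+8+9 = 94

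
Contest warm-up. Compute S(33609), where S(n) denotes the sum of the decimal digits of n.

3+3+6+0+9 = 21

21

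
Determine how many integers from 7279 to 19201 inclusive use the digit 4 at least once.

3964

The integers in [7279, 19201] that use the digit 4 at least once: 7284, 7294, 7304, 7314, 7324, 7334, …, 19184, 19194.
3964 qualify.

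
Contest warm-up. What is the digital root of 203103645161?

2+0+3+1+0+3+6+4+5+1+6+1 = 32
3+2 = 5
(Equivalently, 203103645161 mod 9 = 5.)

5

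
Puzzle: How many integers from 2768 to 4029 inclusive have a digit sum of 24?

The integers in [2768, 4029] that have a digit sum of 24: 2769, 2778, 2787, 2796, 2859, 2868, …, 3984, 3993.
43 qualify.

43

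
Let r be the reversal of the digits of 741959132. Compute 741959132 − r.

Reverse of 741959132 is 231959147.
741959132 − 231959147 = 509999985

509999985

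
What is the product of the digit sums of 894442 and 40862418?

1023

S(894442) = 8+9+4+4+4+2 = 31.
S(40862418) = 4+0+8+6+2+4+1+8 = 33.
31 · 33 = 1023.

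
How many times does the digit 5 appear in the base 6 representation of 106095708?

5

106095708 in base 6 is 14305555500.
The digit 5 appears 5 times.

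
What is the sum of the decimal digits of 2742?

15

2+7+4+2 = 15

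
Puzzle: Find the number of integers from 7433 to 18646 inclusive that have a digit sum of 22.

The integers in [7433, 18646] that have a digit sum of 22: 7438, 7447, 7456, 7465, 7474, 7483, …, 18634, 18643.
698 qualify.

698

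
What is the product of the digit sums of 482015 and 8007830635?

800

S(482015) = 4+8+2+0+1+5 = 20.
S(8007830635) = 8+0+0+7+8+3+0+6+3+5 = 40.
20 · 40 = 800.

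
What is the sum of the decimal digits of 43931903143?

4+3+9+3+1+9+0+3+1+4+3 = 40

40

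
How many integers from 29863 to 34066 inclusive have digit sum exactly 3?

1

The integers in [29863, 34066] that have digit sum exactly 3: 30000.
1 qualifies.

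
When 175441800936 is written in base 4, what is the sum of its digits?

175441800936 in base 4 is 2203121021112323220.
Digit sum: 2+2+0+3+1+2+1+0+2+1+1+1+2+3+2+3+2+2+0 = 30.

30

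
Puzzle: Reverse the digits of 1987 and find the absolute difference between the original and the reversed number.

5904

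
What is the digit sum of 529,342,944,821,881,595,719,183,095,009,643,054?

163

5+2+9+3+4+2+9+4+4+8+2+1+8+8+1+5+9+5+7+1+9+1+8+3+0+9+5+0+0+9+6+4+3+0+5+4 = 163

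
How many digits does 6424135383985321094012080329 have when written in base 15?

24

6424135383985321094012080329 in base 15 is 5ACE339C652753027663D0D9, which has 24 digits.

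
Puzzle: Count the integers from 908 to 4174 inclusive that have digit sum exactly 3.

10

The integers in [908, 4174] that have digit sum exactly 3: 1002, 1011, 1020, 1101, 1110, 1200, 2001, 2010, 2100, 3000.
10 qualify.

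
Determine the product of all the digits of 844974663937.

8×4×4×9×7×4×6×6×3×9×3×7 = 658409472

658409472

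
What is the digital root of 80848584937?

1

8+0+8+4+8+5+8+4+9+3+7 = 64
6+4 = 10
1+0 = 1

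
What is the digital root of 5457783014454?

3

5+4+5+7+7+8+3+0+1+4+4+5+4 = 57
5+7 = 12
1+2 = 3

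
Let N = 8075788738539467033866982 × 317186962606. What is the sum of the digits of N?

131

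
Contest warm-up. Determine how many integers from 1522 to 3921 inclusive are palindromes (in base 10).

24

The integers in [1522, 3921] that are palindromes (in base 10): 1551, 1661, 1771, 1881, 1991, 2002, …, 3773, 3883.
24 qualify.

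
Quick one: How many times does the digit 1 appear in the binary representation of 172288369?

172288369 in base 2 is 1010010001001110100101110001.
The digit 1 appears 13 times.

13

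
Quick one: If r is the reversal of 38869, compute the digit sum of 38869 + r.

23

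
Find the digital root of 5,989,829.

5

5+9+8+9+8+2+9 = 50
5+0 = 5
(Equivalently, 5,989,829 mod 9 = 5.)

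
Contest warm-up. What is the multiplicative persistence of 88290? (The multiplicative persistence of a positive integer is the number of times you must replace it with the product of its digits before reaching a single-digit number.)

88290 → 0 (1 step)

1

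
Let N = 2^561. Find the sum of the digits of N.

2^561 = 7547924849643082704483109161976537781833842440832880856752412600491248324784297704172253450355317535082936750061527689799541169259849585265122868502865392087298790653952
Sum of its 169 digits: 791.

791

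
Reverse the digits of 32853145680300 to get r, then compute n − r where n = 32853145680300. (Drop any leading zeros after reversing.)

32544491544477

Reverse of 32853145680300 is 308654135823.
32853145680300 − 308654135823 = 32544491544477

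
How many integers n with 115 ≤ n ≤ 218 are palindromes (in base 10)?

10

The integers in [115, 218] that are palindromes (in base 10): 121, 131, 141, 151, 161, 171, 181, 191, 202, 212.
10 qualify.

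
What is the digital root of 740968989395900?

7+4+0+9+6+8+9+8+9+3+9+5+9+0+0 = 86
8+6 = 14
1+4 = 5
(Equivalently, 740968989395900 mod 9 = 5.)

5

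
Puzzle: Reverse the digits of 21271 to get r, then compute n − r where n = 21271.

Reverse of 21271 is 17212.
21271 − 17212 = 4059

4059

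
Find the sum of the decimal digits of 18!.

18! = 6402373705728000
Sum of its 16 digits: 54.

54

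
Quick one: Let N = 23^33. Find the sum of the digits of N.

23^33 = 865004941741938633917747707002884268046728983
Sum of its 45 digits: 215.

215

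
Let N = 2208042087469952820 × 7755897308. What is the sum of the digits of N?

120

2208042087469952820 × 7755897308 = 17125347682158907607525008560
Sum of its 29 digits: 120.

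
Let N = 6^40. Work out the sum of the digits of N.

6^40 = 13367494538843734067838845976576
Sum of its 32 digits: 171.

171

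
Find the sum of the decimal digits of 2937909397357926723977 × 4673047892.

2937909397357926723977 × 4673047892 = 13728991316210449846971185706484
Sum of its 32 digits: 148.

148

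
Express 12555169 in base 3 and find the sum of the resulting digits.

19

12555169 in base 3 is 212121212110021.
Digit sum: 2+1+2+1+2+1+2+1+2+1+1+0+0+2+1 = 19.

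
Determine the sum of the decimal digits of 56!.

333

56! = 710998587804863451854045647463724949736497978881168458687447040000000000000
Sum of its 75 digits: 333.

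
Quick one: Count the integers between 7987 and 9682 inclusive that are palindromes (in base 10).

18

The integers in [7987, 9682] that are palindromes (in base 10): 7997, 8008, 8118, 8228, 8338, 8448, …, 9559, 9669.
18 qualify.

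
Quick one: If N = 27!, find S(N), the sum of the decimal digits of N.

108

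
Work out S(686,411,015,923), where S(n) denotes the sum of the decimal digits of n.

6+8+6+4+1+1+0+1+5+9+2+3 = 46

46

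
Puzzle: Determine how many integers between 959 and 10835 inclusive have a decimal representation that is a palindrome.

104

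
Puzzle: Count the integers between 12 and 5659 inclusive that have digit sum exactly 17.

412

The integers in [12, 5659] that have digit sum exactly 17: 89, 98, 179, 188, 197, 269, …, 5642, 5651.
412 qualify.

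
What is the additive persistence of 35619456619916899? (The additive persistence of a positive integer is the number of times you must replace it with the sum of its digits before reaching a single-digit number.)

3

35619456619916899 → 97 → 16 → 7 (3 steps)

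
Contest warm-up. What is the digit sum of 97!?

648

97! = 96192759682482119853328425949563698712343813919172976158104477319333745612481875498805879175589072651261284189679678167647067832320000000000000000000000
Sum of its 152 digits: 648.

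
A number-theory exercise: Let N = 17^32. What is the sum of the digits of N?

17^32 = 2367911594760467245844106297320951247361
Sum of its 40 digits: 172.

172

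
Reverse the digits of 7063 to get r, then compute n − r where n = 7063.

3456

Reverse of 7063 is 3607.
7063 − 3607 = 3456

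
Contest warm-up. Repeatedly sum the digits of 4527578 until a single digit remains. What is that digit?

2

4+5+2+7+5+7+8 = 38
3+8 = 11
1+1 = 2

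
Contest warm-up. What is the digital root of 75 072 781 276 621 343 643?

3

7+5+0+7+2+7+8+1+2+7+6+6+2+1+3+4+3+6+4+3 = 84
8+4 = 12
1+2 = 3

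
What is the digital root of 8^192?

1

The digital root of n equals n mod 9 (or 9 when 9 | n), so we need 8^192 mod 9.
8^192 ≡ 1 (mod 9), so the digital root is 1.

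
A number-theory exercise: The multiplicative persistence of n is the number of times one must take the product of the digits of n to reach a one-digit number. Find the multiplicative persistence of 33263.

3

33263 → 324 → 24 → 8 (3 steps)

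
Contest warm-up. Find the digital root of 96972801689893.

9+6+9+7+2+8+0+1+6+8+9+8+9+3 = 85
8+5 = 13
1+3 = 4
(Equivalently, 96972801689893 mod 9 = 4.)

4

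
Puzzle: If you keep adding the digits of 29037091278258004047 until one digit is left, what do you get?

6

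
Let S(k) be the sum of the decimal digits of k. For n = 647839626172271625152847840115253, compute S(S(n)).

5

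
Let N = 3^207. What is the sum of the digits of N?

450

3^207 = 580897793671538120543914751292250043875533560952973762696395441323395277601147874208719336809230187
Sum of its 99 digits: 450.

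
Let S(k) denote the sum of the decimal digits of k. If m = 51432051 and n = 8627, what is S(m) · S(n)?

S(51432051) = 5+1+4+3+2+0+5+1 = 21.
S(8627) = 8+6+2+7 = 23.
21 · 23 = 483.

483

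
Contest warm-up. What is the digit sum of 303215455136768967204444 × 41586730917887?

303215455136768967204444 × 41586730917887 = 12609739542917448580633524428505489828
Sum of its 38 digits: 180.

180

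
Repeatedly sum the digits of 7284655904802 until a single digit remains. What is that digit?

6

7+2+8+4+6+5+5+9+0+4+8+0+2 = 60
6+0 = 6
(Equivalently, 7284655904802 mod 9 = 6.)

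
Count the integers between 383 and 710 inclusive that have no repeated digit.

The integers in [383, 710] that have no repeated digit: 384, 385, 386, 387, 389, 390, …, 709, 710.
238 qualify.

238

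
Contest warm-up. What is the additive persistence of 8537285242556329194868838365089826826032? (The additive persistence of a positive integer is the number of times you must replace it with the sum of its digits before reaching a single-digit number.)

8537285242556329194868838365089826826032 → 199 → 19 → 10 → 1 (4 steps)

4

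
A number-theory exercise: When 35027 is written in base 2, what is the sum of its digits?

35027 in base 2 is 1000100011010011.
Digit sum: 1+0+0+0+1+0+0+0+1+1+0+1+0+0+1+1 = 7.

7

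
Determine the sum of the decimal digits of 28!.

28! = 304888344611713860501504000000
Sum of its 30 digits: 90.

90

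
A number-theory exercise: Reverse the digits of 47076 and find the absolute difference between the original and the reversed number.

Reverse of 47076 is 67074.
|47076 − 67074| = 19998

19998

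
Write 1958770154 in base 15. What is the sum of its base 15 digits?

1958770154 in base 15 is B6E6B51E.
Digit sum: 11+6+14+6+11+5+1+14 = 68.

68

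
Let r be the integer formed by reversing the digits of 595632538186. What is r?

681835236595

Reversing 595632538186 gives 681835236595.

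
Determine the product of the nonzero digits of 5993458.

194400

5×9×9×3×4×5×8 = 194400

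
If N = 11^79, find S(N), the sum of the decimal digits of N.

11^79 = 18621820132595144528407508578788012958402726053563392593510831217730632927190897891
Sum of its 83 digits: 362.

362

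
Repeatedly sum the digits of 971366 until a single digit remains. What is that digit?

9+7+1+3+6+6 = 32
3+2 = 5

5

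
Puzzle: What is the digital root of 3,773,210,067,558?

9

3+7+7+3+2+1+0+0+6+7+5+5+8 = 54
5+4 = 9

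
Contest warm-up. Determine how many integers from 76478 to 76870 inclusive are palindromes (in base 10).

4

The integers in [76478, 76870] that are palindromes (in base 10): 76567, 76667, 76767, 76867.
4 qualify.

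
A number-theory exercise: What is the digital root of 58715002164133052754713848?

5+8+7+1+5+0+0+2+1+6+4+1+3+3+0+5+2+7+5+4+7+1+3+8+4+8 = 100
1+0+0 = 1

1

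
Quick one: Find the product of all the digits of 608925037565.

0

6×0×8×9×2×5×0×3×7×5×6×5 = 0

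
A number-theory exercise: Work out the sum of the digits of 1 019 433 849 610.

1+0+1+9+4+3+3+8+4+9+6+1+0 = 49

49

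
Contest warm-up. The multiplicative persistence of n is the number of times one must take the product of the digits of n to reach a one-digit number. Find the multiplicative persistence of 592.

592 → 90 → 0 (2 steps)

2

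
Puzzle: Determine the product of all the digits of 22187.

2×2×1×8×7 = 224

224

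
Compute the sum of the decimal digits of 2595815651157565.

76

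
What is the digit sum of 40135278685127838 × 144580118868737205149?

40135278685127838 × 144580118868737205149 = 5802763363125677495919073575896837862
Sum of its 37 digits: 192.

192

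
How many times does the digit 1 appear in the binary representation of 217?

5

217 in base 2 is 11011001.
The digit 1 appears 5 times.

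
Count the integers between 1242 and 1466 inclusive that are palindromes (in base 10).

The integers in [1242, 1466] that are palindromes (in base 10): 1331, 1441.
2 qualify.

2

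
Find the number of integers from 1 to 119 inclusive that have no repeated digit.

98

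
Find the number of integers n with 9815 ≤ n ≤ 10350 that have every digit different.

The integers in [9815, 10350] that have every digit different: 9815, 9816, 9817, 9820, 9821, 9823, …, 10348, 10349.
99 qualify.

99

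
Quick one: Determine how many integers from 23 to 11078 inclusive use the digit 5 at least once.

The integers in [23, 11078] that use the digit 5 at least once: 25, 35, 45, 50, 51, 52, …, 11065, 11075.
3725 qualify.

3725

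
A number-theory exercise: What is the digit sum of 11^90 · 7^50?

11^90 · 7^50 = 9555285438204371567430621447406318673374664589604228433075140342862543584282737100360782595182730112170258157861489356692595117199419849
Sum of its 136 digits: 598.

598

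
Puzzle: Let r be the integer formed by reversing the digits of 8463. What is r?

Reversing 8463 gives 3648.

3648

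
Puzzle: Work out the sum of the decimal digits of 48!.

234

48! = 12413915592536072670862289047373375038521486354677760000000000
Sum of its 62 digits: 234.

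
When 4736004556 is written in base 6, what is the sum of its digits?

21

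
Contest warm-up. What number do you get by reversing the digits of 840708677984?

Reversing 840708677984 gives 489776807048.

489776807048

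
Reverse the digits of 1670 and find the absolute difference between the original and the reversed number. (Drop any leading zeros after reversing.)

909

Reverse of 1670 is 761.
|1670 − 761| = 909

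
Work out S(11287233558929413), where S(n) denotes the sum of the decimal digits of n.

73

1+1+2+8+7+2+3+3+5+5+8+9+2+9+4+1+3 = 73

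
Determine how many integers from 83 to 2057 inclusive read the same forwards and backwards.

103

The integers in [83, 2057] that read the same forwards and backwards: 88, 99, 101, 111, 121, 131, …, 1991, 2002.
103 qualify.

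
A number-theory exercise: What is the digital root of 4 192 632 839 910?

3

4+1+9+2+6+3+2+8+3+9+9+1+0 = 57
5+7 = 12
1+2 = 3
(Equivalently, 4 192 632 839 910 mod 9 = 3.)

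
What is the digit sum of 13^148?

688

13^148 = 730493139235594387402340945989622245809156822109107220556107750263328225384150729599136436520147038131382886942403219105232194692327656113761247626273869203878394321
Sum of its 165 digits: 688.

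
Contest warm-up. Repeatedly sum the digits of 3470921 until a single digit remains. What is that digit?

3+4+7+0+9+2+1 = 26
2+6 = 8

8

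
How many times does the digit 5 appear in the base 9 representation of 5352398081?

1

5352398081 in base 9 is 14730428758.
The digit 5 appears 1 time.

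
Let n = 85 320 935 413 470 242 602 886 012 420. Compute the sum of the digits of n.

101

8+5+3+2+0+9+3+5+4+1+3+4+7+0+2+4+2+6+0+2+8+8+6+0+1+2+4+2+0 = 101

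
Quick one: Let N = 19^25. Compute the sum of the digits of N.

19^25 = 93076495688256089536609610280499
Sum of its 32 digits: 163.

163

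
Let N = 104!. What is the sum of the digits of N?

104! = 10299016745145627623848583864765044283053772454999072182325491776887871732475287174542709871683888003235965704141638377695179741979175588724736000000000000000000000000
Sum of its 167 digits: 702.

702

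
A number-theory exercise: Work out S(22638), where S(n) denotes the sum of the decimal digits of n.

2+2+6+3+8 = 21

21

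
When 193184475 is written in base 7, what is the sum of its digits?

193184475 in base 7 is 4534020021.
Digit sum: 4+5+3+4+0+2+0+0+2+1 = 21.

21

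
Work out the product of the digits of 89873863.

1741824

8×9×8×7×3×8×6×3 = 1741824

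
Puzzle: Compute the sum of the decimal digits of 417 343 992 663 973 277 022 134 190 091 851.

138

4+1+7+3+4+3+9+9+2+6+6+3+9+7+3+2+7+7+0+2+2+1+3+4+1+9+0+0+9+1+8+5+1 = 138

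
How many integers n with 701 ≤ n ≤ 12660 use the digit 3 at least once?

3977

The integers in [701, 12660] that use the digit 3 at least once: 703, 713, 723, 730, 731, 732, …, 12643, 12653.
3977 qualify.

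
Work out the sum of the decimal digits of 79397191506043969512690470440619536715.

173

7+9+3+9+7+1+9+1+5+0+6+0+4+3+9+6+9+5+1+2+6+9+0+4+7+0+4+4+0+6+1+9+5+3+6+7+1+5 = 173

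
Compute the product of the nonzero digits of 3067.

126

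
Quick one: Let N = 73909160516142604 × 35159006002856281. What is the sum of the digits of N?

151

73909160516142604 × 35159006002856281 = 2598572618253126241799832313095724
Sum of its 34 digits: 151.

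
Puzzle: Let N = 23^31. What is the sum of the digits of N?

23^31 = 1635170022196481349560959748587682926364327
Sum of its 43 digits: 203.

203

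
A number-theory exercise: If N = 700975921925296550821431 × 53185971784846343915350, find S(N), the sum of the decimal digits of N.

700975921925296550821431 × 53185971784846343915350 = 37282085605375476014149482581534964171229865850
Sum of its 47 digits: 210.

210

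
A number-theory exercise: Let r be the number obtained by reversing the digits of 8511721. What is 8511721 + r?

Reverse of 8511721 is 1271158.
8511721 + 1271158 = 9782879

9782879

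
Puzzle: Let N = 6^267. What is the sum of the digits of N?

927

6^267 = 5839610118748173384042916438012884343190456918632681597802191859555588085975213774292841045426132080312269934436602736781280813491693061209618278521853125725880871633364312533867616872931869252751252296564736
Sum of its 208 digits: 927.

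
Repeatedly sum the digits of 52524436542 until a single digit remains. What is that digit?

5+2+5+2+4+4+3+6+5+4+2 = 42
4+2 = 6
(Equivalently, 52524436542 mod 9 = 6.)

6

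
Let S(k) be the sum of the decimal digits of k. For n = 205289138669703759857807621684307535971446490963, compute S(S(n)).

First digit sum: 237.
2+3+7 = 12.

12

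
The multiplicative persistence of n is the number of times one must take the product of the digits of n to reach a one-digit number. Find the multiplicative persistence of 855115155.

2

855115155 → 25000 → 0 (2 steps)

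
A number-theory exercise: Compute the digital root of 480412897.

7

4+8+0+4+1+2+8+9+7 = 43
4+3 = 7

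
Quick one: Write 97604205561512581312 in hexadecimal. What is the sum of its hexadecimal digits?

97604205561512581312 in base 16 is 54A87CBD43629D8C0.
Digit sum: 5+4+10+8+7+12+11+13+4+3+6+2+9+13+8+12+0 = 127.

127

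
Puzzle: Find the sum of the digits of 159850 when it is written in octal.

19

159850 in base 8 is 470152.
Digit sum: 4+7+0+1+5+2 = 19.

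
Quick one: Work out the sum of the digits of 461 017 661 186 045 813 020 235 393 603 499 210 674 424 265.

4+6+1+0+1+7+6+6+1+1+8+6+0+4+5+8+1+3+0+2+0+2+3+5+3+9+3+6+0+3+4+9+9+2+1+0+6+7+4+4+2+4+2+6+5 = 169

169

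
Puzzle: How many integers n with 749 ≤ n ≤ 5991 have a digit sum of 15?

374

The integers in [749, 5991] that have a digit sum of 15: 753, 762, 771, 780, 807, 816, …, 5901, 5910.
374 qualify.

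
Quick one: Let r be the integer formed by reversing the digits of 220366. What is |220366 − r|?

442656

Reverse of 220366 is 663022.
|220366 − 663022| = 442656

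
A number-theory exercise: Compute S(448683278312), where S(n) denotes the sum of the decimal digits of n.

4+4+8+6+8+3+2+7+8+3+1+2 = 56

56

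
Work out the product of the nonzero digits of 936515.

4050

9×3×6×5×1×5 = 4050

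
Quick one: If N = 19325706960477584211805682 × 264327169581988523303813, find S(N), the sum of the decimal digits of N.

217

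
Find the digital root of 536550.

5+3+6+5+5+0 = 24
2+4 = 6
(Equivalently, 536550 mod 9 = 6.)

6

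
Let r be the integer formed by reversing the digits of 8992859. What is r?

Reversing 8992859 gives 9582998.

9582998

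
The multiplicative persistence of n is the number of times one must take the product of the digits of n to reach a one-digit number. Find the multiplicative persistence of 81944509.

1

81944509 → 0 (1 step)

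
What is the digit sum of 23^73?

23^73 = 2547604628744583547284809128481175587973357256283672041453674699319823195380234452211296692484212183
Sum of its 100 digits: 455.

455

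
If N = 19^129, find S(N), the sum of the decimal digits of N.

19^129 = 910362841929601593699242915329458527779099306390144333215018898204440341851315851587840460641860627227530174135975712645444059202059862934786573527168118056972572179
Sum of its 165 digits: 730.

730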